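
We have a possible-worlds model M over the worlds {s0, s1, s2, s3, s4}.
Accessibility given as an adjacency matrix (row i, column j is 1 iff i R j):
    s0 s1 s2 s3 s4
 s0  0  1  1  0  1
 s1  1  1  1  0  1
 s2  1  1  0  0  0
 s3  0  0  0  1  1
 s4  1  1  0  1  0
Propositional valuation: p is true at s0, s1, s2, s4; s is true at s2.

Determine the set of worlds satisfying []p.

Let φ = []p. Evaluate φ at each world:
  s0 (successors {s1, s2, s4}): φ is true.
  s1 (successors {s0, s1, s2, s4}): φ is true.
  s2 (successors {s0, s1}): φ is true.
  s3 (successors {s3, s4}): φ is false.
  s4 (successors {s0, s1, s3}): φ is false.
For instance, at s3:
  At s3: []p requires p at every successor {s3, s4}.
    p fails at s3, so []p is false at s3.
Satisfying worlds: {s0, s1, s2}

s0, s1, s2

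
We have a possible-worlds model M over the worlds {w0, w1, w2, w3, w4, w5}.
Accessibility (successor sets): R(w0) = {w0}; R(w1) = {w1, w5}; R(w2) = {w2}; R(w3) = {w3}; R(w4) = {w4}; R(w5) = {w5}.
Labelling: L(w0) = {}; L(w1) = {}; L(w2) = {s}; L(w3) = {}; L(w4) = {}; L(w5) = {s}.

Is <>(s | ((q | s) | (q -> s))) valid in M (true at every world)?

Yes

Let φ = <>(s | ((q | s) | (q -> s))). Evaluate φ at each world:
  w0 (successors {w0}): φ is true.
  w1 (successors {w1, w5}): φ is true.
  w2 (successors {w2}): φ is true.
  w3 (successors {w3}): φ is true.
  w4 (successors {w4}): φ is true.
  w5 (successors {w5}): φ is true.
For instance, at w3:
  At w3: <>(s | ((q | s) | (q -> s))) requires s | ((q | s) | (q -> s)) at some successor in {w3}.
    s | ((q | s) | (q -> s)) holds at w3, so <>(s | ((q | s) | (q -> s))) is true at w3.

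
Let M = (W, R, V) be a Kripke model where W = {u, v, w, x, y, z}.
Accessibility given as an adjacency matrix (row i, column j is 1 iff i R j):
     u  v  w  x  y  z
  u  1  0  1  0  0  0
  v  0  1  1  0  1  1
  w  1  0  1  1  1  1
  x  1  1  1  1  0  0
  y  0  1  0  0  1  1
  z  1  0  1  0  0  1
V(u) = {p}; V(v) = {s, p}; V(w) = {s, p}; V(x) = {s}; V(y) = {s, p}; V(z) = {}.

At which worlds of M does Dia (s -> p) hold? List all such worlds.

u, v, w, x, y, z

Let φ = Dia (s -> p). Evaluate φ at each world:
  u (successors {u, w}): φ is true.
  v (successors {v, w, y, z}): φ is true.
  w (successors {u, w, x, y, z}): φ is true.
  x (successors {u, v, w, x}): φ is true.
  y (successors {v, y, z}): φ is true.
  z (successors {u, w, z}): φ is true.
For instance, at w:
  At w: Dia (s -> p) requires s -> p at some successor in {u, w, x, y, z}.
    s -> p holds at u, so Dia (s -> p) is true at w.
Satisfying worlds: {u, v, w, x, y, z}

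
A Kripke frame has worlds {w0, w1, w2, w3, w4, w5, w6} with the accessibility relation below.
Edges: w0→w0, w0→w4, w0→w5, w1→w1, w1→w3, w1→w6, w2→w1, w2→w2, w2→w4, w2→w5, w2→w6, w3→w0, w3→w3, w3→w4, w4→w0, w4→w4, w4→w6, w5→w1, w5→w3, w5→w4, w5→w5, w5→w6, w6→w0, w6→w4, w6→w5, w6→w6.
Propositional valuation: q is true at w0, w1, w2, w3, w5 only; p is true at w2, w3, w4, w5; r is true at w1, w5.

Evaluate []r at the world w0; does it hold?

No

At w0: []r requires r at every successor {w0, w4, w5}.
  r fails at w0, so []r is false at w0.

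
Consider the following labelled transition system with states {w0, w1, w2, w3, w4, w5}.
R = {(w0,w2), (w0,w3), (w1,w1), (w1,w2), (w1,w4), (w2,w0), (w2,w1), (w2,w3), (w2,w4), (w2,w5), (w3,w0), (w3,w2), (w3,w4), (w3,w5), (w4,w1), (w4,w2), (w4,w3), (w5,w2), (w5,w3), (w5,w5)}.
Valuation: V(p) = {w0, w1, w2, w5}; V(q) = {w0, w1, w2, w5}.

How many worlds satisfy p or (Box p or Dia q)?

6

Let φ = p or (Box p or Dia q). Evaluate φ at each world:
  w0 (successors {w2, w3}): φ is true.
  w1 (successors {w1, w2, w4}): φ is true.
  w2 (successors {w0, w1, w3, w4, w5}): φ is true.
  w3 (successors {w0, w2, w4, w5}): φ is true.
  w4 (successors {w1, w2, w3}): φ is true.
  w5 (successors {w2, w3, w5}): φ is true.
For instance, at w3:
  At w3: p is false, Box p or Dia q is true, so p or (Box p or Dia q) is true.
    At w3: Box p is false, Dia q is true, so Box p or Dia q is true.
      At w3: Box p requires p at every successor {w0, w2, w4, w5}.
        p fails at w4, so Box p is false at w3.
      At w3: Dia q requires q at some successor in {w0, w2, w4, w5}.
        q holds at w0, so Dia q is true at w3.
Satisfying worlds: {w0, w1, w2, w3, w4, w5}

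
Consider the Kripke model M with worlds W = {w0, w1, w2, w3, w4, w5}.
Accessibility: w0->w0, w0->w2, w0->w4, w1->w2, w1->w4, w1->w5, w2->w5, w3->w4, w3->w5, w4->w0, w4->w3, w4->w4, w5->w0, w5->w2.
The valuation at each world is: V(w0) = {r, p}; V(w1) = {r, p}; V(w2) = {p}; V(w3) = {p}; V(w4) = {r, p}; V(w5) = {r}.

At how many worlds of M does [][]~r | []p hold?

3

Recall that []ψ holds at a world iff ψ holds at every accessible world, and <>ψ holds iff ψ holds at some accessible world.
Let φ = [][]~r | []p. Evaluate φ at each world:
  w0 (successors {w0, w2, w4}): φ is true.
  w1 (successors {w2, w4, w5}): φ is false.
  w2 (successors {w5}): φ is false.
  w3 (successors {w4, w5}): φ is false.
  w4 (successors {w0, w3, w4}): φ is true.
  w5 (successors {w0, w2}): φ is true.
For instance, at w3:
  At w3: [][]~r is false, []p is false, so [][]~r | []p is false.
    At w3: [][]~r requires []~r at every successor {w4, w5}.
      []~r fails at w4, so [][]~r is false at w3.
    At w3: []p requires p at every successor {w4, w5}.
      p fails at w5, so []p is false at w3.
Satisfying worlds: {w0, w4, w5}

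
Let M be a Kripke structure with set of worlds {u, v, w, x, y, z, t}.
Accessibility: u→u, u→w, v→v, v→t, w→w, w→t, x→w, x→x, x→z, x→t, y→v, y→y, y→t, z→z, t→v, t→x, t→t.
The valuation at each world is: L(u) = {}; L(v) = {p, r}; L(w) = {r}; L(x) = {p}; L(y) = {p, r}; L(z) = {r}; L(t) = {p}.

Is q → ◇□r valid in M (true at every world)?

Yes

Let φ = q → ◇□r. Evaluate φ at each world:
  u (successors {u, w}): φ is true.
  v (successors {v, t}): φ is true.
  w (successors {w, t}): φ is true.
  x (successors {w, x, z, t}): φ is true.
  y (successors {v, y, t}): φ is true.
  z (successors {z}): φ is true.
  t (successors {v, x, t}): φ is true.
For instance, at z:
  At z: q is false, ◇□r is true, so q → ◇□r is true.
    At z: ◇□r requires □r at some successor in {z}.
      □r holds at z, so ◇□r is true at z.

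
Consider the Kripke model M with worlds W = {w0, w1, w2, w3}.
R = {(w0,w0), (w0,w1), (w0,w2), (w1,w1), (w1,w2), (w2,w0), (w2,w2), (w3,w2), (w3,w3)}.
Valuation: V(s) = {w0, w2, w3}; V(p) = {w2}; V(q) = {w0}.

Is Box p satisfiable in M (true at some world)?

No

Recall that Box ψ holds at a world iff ψ holds at every accessible world, and Dia ψ holds iff ψ holds at some accessible world.
Let φ = Box p. Evaluate φ at each world:
  w0 (successors {w0, w1, w2}): φ is false.
  w1 (successors {w1, w2}): φ is false.
  w2 (successors {w0, w2}): φ is false.
  w3 (successors {w2, w3}): φ is false.
For instance, at w2:
  At w2: Box p requires p at every successor {w0, w2}.
    p fails at w0, so Box p is false at w2.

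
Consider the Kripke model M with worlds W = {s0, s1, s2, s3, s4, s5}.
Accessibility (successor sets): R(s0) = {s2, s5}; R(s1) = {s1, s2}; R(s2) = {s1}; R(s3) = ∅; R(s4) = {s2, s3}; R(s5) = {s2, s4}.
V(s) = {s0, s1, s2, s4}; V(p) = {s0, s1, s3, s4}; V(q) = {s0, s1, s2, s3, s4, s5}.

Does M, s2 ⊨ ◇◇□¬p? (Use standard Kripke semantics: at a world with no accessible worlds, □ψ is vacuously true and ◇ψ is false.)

No

At s2: ◇◇□¬p requires ◇□¬p at some successor in {s1}.
  At s1: ◇□¬p is false.
So ◇◇□¬p is false at s2.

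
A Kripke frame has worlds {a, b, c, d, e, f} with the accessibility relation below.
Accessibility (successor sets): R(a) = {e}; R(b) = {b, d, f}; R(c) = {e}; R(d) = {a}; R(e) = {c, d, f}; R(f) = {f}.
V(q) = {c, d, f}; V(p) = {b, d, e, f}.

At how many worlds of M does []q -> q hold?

Let φ = []q -> q. Evaluate φ at each world:
  a (successors {e}): φ is true.
  b (successors {b, d, f}): φ is true.
  c (successors {e}): φ is true.
  d (successors {a}): φ is true.
  e (successors {c, d, f}): φ is false.
  f (successors {f}): φ is true.
For instance, at c:
  At c: []q is false, q is true, so []q -> q is true.
    At c: []q requires q at every successor {e}.
      q fails at e, so []q is false at c.
Satisfying worlds: {a, b, c, d, f}

5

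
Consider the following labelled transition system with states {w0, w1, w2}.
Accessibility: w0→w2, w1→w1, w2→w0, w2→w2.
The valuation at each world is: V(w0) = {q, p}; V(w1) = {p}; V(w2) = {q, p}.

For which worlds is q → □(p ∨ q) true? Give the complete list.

Let φ = q → □(p ∨ q). Evaluate φ at each world:
  w0 (successors {w2}): φ is true.
  w1 (successors {w1}): φ is true.
  w2 (successors {w0, w2}): φ is true.
For instance, at w1:
  At w1: q is false, □(p ∨ q) is true, so q → □(p ∨ q) is true.
    At w1: □(p ∨ q) requires p ∨ q at every successor {w1}.
      At w1: p ∨ q is true.
    So □(p ∨ q) is true at w1.
Satisfying worlds: {w0, w1, w2}

w0, w1, w2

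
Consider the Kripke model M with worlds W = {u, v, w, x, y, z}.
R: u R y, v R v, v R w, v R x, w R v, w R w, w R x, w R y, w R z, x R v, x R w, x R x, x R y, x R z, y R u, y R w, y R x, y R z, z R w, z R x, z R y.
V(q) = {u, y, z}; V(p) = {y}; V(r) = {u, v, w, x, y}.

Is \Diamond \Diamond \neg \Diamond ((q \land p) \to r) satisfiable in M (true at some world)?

No

Recall that \Diamond ψ holds at a world iff ψ holds at some accessible world.
Let φ = \Diamond \Diamond \neg \Diamond ((q \land p) \to r). Evaluate φ at each world:
  u (successors {y}): φ is false.
  v (successors {v, w, x}): φ is false.
  w (successors {v, w, x, y, z}): φ is false.
  x (successors {v, w, x, y, z}): φ is false.
  y (successors {u, w, x, z}): φ is false.
  z (successors {w, x, y}): φ is false.
For instance, at v:
  At v: \Diamond \Diamond \neg \Diamond ((q \land p) \to r) requires \Diamond \neg \Diamond ((q \land p) \to r) at some successor in {v, w, x}.
    At v: \Diamond \neg \Diamond ((q \land p) \to r) is false.
    At w: \Diamond \neg \Diamond ((q \land p) \to r) is false.
    At x: \Diamond \neg \Diamond ((q \land p) \to r) is false.
  So \Diamond \Diamond \neg \Diamond ((q \land p) \to r) is false at v.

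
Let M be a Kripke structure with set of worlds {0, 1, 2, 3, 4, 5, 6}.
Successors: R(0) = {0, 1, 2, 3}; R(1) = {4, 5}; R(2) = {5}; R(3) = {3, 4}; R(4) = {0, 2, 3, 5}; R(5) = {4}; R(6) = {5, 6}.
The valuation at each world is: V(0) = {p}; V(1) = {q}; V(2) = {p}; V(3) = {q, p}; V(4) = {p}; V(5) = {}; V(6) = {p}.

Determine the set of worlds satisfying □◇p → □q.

Recall that □ψ holds at a world iff ψ holds at every accessible world, and ◇ψ holds iff ψ holds at some accessible world.
Let φ = □◇p → □q. Evaluate φ at each world:
  0 (successors {0, 1, 2, 3}): φ is true.
  1 (successors {4, 5}): φ is false.
  2 (successors {5}): φ is false.
  3 (successors {3, 4}): φ is false.
  4 (successors {0, 2, 3, 5}): φ is true.
  5 (successors {4}): φ is false.
  6 (successors {5, 6}): φ is false.
For instance, at 1:
  At 1: □◇p is true, □q is false, so □◇p → □q is false.
    At 1: □◇p requires ◇p at every successor {4, 5}.
      At 4: ◇p is true.
      At 5: ◇p is true.
    So □◇p is true at 1.
    At 1: □q requires q at every successor {4, 5}.
      q fails at 4, so □q is false at 1.
Satisfying worlds: {0, 4}

0, 4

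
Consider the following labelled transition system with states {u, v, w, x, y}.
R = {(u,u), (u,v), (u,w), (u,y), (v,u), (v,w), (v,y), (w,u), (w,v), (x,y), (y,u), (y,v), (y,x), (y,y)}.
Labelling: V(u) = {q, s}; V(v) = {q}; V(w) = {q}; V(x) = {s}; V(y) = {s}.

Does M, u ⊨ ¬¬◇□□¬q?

At u: ¬◇□□¬q is true, so ¬¬◇□□¬q is false.
  At u: ◇□□¬q is false, so ¬◇□□¬q is true.
    At u: ◇□□¬q requires □□¬q at some successor in {u, v, w, y}.
      At u: □□¬q is false.
      At v: □□¬q is false.
      At w: □□¬q is false.
      At y: □□¬q is false.
    So ◇□□¬q is false at u.

No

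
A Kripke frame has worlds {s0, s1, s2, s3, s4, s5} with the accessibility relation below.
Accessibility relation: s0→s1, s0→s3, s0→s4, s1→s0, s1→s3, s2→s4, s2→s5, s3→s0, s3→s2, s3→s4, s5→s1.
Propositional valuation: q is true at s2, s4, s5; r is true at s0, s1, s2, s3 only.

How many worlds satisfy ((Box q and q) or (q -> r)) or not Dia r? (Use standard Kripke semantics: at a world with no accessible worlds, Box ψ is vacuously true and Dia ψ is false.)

Let φ = ((Box q and q) or (q -> r)) or not Dia r. Evaluate φ at each world:
  s0 (successors {s1, s3, s4}): φ is true.
  s1 (successors {s0, s3}): φ is true.
  s2 (successors {s4, s5}): φ is true.
  s3 (successors {s0, s2, s4}): φ is true.
  s4 (successors ∅): φ is true.
  s5 (successors {s1}): φ is false.
For instance, at s5:
  At s5: (Box q and q) or (q -> r) is false, not Dia r is false, so ((Box q and q) or (q -> r)) or not Dia r is false.
    At s5: Box q and q is false, q -> r is false, so (Box q and q) or (q -> r) is false.
      At s5: Box q is false, q is true, so Box q and q is false.
    At s5: Dia r is true, so not Dia r is false.
      At s5: Dia r requires r at some successor in {s1}.
        r holds at s1, so Dia r is true at s5.
Satisfying worlds: {s0, s1, s2, s3, s4}

5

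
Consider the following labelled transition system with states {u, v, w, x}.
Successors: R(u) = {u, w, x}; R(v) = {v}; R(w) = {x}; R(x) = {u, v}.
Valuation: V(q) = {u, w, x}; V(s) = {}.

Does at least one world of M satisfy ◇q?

Yes

Let φ = ◇q. Evaluate φ at each world:
  u (successors {u, w, x}): φ is true.
  v (successors {v}): φ is false.
  w (successors {x}): φ is true.
  x (successors {u, v}): φ is true.
Detail at u (witness):
  At u: ◇q requires q at some successor in {u, w, x}.
    q holds at u, so ◇q is true at u.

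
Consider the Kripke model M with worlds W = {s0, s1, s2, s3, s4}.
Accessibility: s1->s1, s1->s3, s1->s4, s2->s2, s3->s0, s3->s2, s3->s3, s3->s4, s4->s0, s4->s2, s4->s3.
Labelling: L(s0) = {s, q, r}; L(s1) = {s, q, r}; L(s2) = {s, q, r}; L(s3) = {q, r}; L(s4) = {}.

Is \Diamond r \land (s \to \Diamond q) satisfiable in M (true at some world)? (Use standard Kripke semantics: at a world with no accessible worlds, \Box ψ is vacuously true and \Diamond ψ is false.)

Recall that \Diamond ψ holds at a world iff ψ holds at some accessible world.
Let φ = \Diamond r \land (s \to \Diamond q). Evaluate φ at each world:
  s0 (successors ∅): φ is false.
  s1 (successors {s1, s3, s4}): φ is true.
  s2 (successors {s2}): φ is true.
  s3 (successors {s0, s2, s3, s4}): φ is true.
  s4 (successors {s0, s2, s3}): φ is true.
Detail at s1 (witness):
  At s1: \Diamond r is true, s \to \Diamond q is true, so \Diamond r \land (s \to \Diamond q) is true.
    At s1: \Diamond r requires r at some successor in {s1, s3, s4}.
      r holds at s1, so \Diamond r is true at s1.
    At s1: s is true, \Diamond q is true, so s \to \Diamond q is true.
      At s1: \Diamond q requires q at some successor in {s1, s3, s4}.
        q holds at s1, so \Diamond q is true at s1.

Yes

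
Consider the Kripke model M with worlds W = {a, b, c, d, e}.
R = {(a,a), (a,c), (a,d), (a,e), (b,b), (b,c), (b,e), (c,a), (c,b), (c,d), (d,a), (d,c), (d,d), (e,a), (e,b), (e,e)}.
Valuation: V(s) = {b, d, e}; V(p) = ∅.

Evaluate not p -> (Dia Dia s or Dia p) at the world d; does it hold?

Yes

At d: not p is true, Dia Dia s or Dia p is true, so not p -> (Dia Dia s or Dia p) is true.
  At d: Dia Dia s is true, Dia p is false, so Dia Dia s or Dia p is true.
    At d: Dia Dia s requires Dia s at some successor in {a, c, d}.
      Dia s holds at a, so Dia Dia s is true at d.
    At d: Dia p requires p at some successor in {a, c, d}.
      At a: p is false.
      At c: p is false.
      At d: p is false.
    So Dia p is false at d.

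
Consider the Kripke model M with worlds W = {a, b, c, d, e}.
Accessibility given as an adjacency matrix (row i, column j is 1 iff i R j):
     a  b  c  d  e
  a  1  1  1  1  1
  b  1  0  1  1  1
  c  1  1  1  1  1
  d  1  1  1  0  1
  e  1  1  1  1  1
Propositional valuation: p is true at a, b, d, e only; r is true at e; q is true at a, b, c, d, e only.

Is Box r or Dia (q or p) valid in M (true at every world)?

Let φ = Box r or Dia (q or p). Evaluate φ at each world:
  a (successors {a, b, c, d, e}): φ is true.
  b (successors {a, c, d, e}): φ is true.
  c (successors {a, b, c, d, e}): φ is true.
  d (successors {a, b, c, e}): φ is true.
  e (successors {a, b, c, d, e}): φ is true.
For instance, at a:
  At a: Box r is false, Dia (q or p) is true, so Box r or Dia (q or p) is true.
    At a: Box r requires r at every successor {a, b, c, d, e}.
      r fails at a, so Box r is false at a.
    At a: Dia (q or p) requires q or p at some successor in {a, b, c, d, e}.
      q or p holds at a, so Dia (q or p) is true at a.

Yes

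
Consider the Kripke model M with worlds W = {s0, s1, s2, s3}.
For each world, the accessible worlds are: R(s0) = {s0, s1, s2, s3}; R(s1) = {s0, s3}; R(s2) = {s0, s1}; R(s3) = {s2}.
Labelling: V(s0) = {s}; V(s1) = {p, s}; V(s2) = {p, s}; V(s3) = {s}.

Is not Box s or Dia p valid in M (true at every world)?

No

Recall that Box ψ holds at a world iff ψ holds at every accessible world, and Dia ψ holds iff ψ holds at some accessible world.
Let φ = not Box s or Dia p. Evaluate φ at each world:
  s0 (successors {s0, s1, s2, s3}): φ is true.
  s1 (successors {s0, s3}): φ is false.
  s2 (successors {s0, s1}): φ is true.
  s3 (successors {s2}): φ is true.
Detail at s1 (counterexample):
  At s1: not Box s is false, Dia p is false, so not Box s or Dia p is false.
    At s1: Box s is true, so not Box s is false.
      At s1: Box s requires s at every successor {s0, s3}.
        At s0: s is true.
        At s3: s is true.
      So Box s is true at s1.
    At s1: Dia p requires p at some successor in {s0, s3}.
      At s0: p is false.
      At s3: p is false.
    So Dia p is false at s1.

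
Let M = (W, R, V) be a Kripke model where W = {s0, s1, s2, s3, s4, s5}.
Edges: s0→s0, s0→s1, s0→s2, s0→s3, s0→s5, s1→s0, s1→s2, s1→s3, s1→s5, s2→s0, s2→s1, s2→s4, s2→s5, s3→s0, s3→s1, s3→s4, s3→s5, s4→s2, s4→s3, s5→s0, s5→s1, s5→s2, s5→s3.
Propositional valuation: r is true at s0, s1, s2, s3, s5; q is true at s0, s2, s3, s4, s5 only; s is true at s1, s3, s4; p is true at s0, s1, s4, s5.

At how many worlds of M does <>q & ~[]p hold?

4

Let φ = <>q & ~[]p. Evaluate φ at each world:
  s0 (successors {s0, s1, s2, s3, s5}): φ is true.
  s1 (successors {s0, s2, s3, s5}): φ is true.
  s2 (successors {s0, s1, s4, s5}): φ is false.
  s3 (successors {s0, s1, s4, s5}): φ is false.
  s4 (successors {s2, s3}): φ is true.
  s5 (successors {s0, s1, s2, s3}): φ is true.
For instance, at s3:
  At s3: <>q is true, ~[]p is false, so <>q & ~[]p is false.
    At s3: <>q requires q at some successor in {s0, s1, s4, s5}.
      q holds at s0, so <>q is true at s3.
    At s3: []p is true, so ~[]p is false.
      At s3: []p requires p at every successor {s0, s1, s4, s5}.
        At s0: p is true.
        At s1: p is true.
        At s4: p is true.
        At s5: p is true.
      So []p is true at s3.
Satisfying worlds: {s0, s1, s4, s5}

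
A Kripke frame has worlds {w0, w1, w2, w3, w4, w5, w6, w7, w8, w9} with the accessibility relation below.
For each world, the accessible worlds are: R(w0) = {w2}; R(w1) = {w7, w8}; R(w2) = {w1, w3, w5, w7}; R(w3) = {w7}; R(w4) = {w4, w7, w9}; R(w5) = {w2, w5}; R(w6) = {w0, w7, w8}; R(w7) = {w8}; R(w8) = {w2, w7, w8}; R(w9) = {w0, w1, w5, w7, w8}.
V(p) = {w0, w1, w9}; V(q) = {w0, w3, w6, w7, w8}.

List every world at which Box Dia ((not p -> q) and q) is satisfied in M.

w0, w1, w3, w4, w7, w8

Recall that Box ψ holds at a world iff ψ holds at every accessible world, and Dia ψ holds iff ψ holds at some accessible world.
Let φ = Box Dia ((not p -> q) and q). Evaluate φ at each world:
  w0 (successors {w2}): φ is true.
  w1 (successors {w7, w8}): φ is true.
  w2 (successors {w1, w3, w5, w7}): φ is false.
  w3 (successors {w7}): φ is true.
  w4 (successors {w4, w7, w9}): φ is true.
  w5 (successors {w2, w5}): φ is false.
  w6 (successors {w0, w7, w8}): φ is false.
  w7 (successors {w8}): φ is true.
  w8 (successors {w2, w7, w8}): φ is true.
  w9 (successors {w0, w1, w5, w7, w8}): φ is false.
For instance, at w6:
  At w6: Box Dia ((not p -> q) and q) requires Dia ((not p -> q) and q) at every successor {w0, w7, w8}.
    Dia ((not p -> q) and q) fails at w0, so Box Dia ((not p -> q) and q) is false at w6.
      At w0: Dia ((not p -> q) and q) requires (not p -> q) and q at some successor in {w2}.
        At w2: (not p -> q) and q is false.
      So Dia ((not p -> q) and q) is false at w0.
Satisfying worlds: {w0, w1, w3, w4, w7, w8}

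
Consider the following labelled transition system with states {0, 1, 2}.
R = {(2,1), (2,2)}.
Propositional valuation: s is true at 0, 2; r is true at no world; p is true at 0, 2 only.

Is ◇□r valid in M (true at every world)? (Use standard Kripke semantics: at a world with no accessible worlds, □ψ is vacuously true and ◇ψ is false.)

No

Let φ = ◇□r. Evaluate φ at each world:
  0 (successors ∅): φ is false.
  1 (successors ∅): φ is false.
  2 (successors {1, 2}): φ is true.
Detail at 0 (counterexample):
  At 0: no accessible worlds, so ◇□r is false.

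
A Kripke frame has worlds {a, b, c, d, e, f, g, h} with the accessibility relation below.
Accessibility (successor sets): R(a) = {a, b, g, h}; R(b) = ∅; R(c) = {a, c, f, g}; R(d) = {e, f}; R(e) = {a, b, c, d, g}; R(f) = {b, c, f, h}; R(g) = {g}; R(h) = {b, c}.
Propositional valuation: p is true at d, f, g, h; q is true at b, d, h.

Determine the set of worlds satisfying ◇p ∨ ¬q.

Let φ = ◇p ∨ ¬q. Evaluate φ at each world:
  a (successors {a, b, g, h}): φ is true.
  b (successors ∅): φ is false.
  c (successors {a, c, f, g}): φ is true.
  d (successors {e, f}): φ is true.
  e (successors {a, b, c, d, g}): φ is true.
  f (successors {b, c, f, h}): φ is true.
  g (successors {g}): φ is true.
  h (successors {b, c}): φ is false.
For instance, at g:
  At g: ◇p is true, ¬q is true, so ◇p ∨ ¬q is true.
    At g: ◇p requires p at some successor in {g}.
      p holds at g, so ◇p is true at g.
Satisfying worlds: {a, c, d, e, f, g}

a, c, d, e, f, g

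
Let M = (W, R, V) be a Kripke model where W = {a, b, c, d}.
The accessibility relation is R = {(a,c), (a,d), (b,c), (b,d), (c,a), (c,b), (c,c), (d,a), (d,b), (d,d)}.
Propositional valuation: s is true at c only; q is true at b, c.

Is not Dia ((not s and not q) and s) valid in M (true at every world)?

Yes

Let φ = not Dia ((not s and not q) and s). Evaluate φ at each world:
  a (successors {c, d}): φ is true.
  b (successors {c, d}): φ is true.
  c (successors {a, b, c}): φ is true.
  d (successors {a, b, d}): φ is true.
For instance, at b:
  At b: Dia ((not s and not q) and s) is false, so not Dia ((not s and not q) and s) is true.
    At b: Dia ((not s and not q) and s) requires (not s and not q) and s at some successor in {c, d}.
      At c: (not s and not q) and s is false.
      At d: (not s and not q) and s is false.
    So Dia ((not s and not q) and s) is false at b.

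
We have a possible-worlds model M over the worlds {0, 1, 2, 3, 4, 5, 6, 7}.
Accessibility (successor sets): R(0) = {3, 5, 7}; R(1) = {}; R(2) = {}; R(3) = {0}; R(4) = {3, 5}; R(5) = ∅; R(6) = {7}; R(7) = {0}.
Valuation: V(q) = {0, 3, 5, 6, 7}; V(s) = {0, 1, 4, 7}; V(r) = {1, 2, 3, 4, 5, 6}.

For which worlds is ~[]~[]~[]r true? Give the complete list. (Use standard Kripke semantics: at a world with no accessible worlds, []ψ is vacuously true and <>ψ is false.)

0, 4, 6

Let φ = ~[]~[]~[]r. Evaluate φ at each world:
  0 (successors {3, 5, 7}): φ is true.
  1 (successors ∅): φ is false.
  2 (successors ∅): φ is false.
  3 (successors {0}): φ is false.
  4 (successors {3, 5}): φ is true.
  5 (successors ∅): φ is false.
  6 (successors {7}): φ is true.
  7 (successors {0}): φ is false.
For instance, at 6:
  At 6: []~[]~[]r is false, so ~[]~[]~[]r is true.
    At 6: []~[]~[]r requires ~[]~[]r at every successor {7}.
      ~[]~[]r fails at 7, so []~[]~[]r is false at 6.
Satisfying worlds: {0, 4, 6}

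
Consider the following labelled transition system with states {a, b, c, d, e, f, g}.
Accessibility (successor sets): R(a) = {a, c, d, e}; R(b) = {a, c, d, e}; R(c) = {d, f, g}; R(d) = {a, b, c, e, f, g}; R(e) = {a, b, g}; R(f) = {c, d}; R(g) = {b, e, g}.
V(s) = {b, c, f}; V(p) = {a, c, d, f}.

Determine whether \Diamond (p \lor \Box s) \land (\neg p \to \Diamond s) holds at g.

No

At g: \Diamond (p \lor \Box s) is false, \neg p \to \Diamond s is true, so \Diamond (p \lor \Box s) \land (\neg p \to \Diamond s) is false.
  At g: \Diamond (p \lor \Box s) requires p \lor \Box s at some successor in {b, e, g}.
    At b: p \lor \Box s is false.
    At e: p \lor \Box s is false.
    At g: p \lor \Box s is false.
  So \Diamond (p \lor \Box s) is false at g.
  At g: \neg p is true, \Diamond s is true, so \neg p \to \Diamond s is true.
    At g: \Diamond s requires s at some successor in {b, e, g}.
      s holds at b, so \Diamond s is true at g.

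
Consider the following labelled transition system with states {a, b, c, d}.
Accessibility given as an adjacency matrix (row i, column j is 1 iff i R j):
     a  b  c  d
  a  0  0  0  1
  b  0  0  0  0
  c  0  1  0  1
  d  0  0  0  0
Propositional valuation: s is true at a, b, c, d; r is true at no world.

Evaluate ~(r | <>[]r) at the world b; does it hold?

At b: r | <>[]r is false, so ~(r | <>[]r) is true.
  At b: r is false, <>[]r is false, so r | <>[]r is false.
    At b: no accessible worlds, so <>[]r is false.

Yes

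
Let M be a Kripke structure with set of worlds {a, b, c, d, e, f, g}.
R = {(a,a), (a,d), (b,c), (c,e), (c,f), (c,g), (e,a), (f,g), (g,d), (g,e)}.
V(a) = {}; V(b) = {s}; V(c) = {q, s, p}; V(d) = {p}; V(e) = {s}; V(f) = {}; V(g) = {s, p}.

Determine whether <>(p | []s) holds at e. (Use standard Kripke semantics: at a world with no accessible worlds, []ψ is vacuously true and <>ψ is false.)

Recall that []ψ holds at a world iff ψ holds at every accessible world, and <>ψ holds iff ψ holds at some accessible world.
At e: <>(p | []s) requires p | []s at some successor in {a}.
  At a: p | []s is false.
So <>(p | []s) is false at e.

No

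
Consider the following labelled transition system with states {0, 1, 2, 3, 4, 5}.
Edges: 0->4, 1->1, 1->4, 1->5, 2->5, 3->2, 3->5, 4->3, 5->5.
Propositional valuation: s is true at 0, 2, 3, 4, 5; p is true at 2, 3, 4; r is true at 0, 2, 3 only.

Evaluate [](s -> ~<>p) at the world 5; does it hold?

Yes

At 5: [](s -> ~<>p) requires s -> ~<>p at every successor {5}.
    At 5: s is true, ~<>p is true, so s -> ~<>p is true.
      At 5: <>p is false, so ~<>p is true.
So [](s -> ~<>p) is true at 5.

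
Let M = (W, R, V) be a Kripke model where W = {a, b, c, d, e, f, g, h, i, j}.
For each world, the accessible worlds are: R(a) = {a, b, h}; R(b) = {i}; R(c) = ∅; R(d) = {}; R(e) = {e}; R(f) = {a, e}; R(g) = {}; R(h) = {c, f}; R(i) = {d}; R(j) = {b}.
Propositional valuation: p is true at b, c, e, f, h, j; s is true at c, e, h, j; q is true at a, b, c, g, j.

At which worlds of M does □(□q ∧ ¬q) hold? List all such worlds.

c, d, g, i

Recall that □ψ holds at a world iff ψ holds at every accessible world, and ◇ψ holds iff ψ holds at some accessible world.
Let φ = □(□q ∧ ¬q). Evaluate φ at each world:
  a (successors {a, b, h}): φ is false.
  b (successors {i}): φ is false.
  c (successors ∅): φ is true.
  d (successors ∅): φ is true.
  e (successors {e}): φ is false.
  f (successors {a, e}): φ is false.
  g (successors ∅): φ is true.
  h (successors {c, f}): φ is false.
  i (successors {d}): φ is true.
  j (successors {b}): φ is false.
For instance, at e:
  At e: □(□q ∧ ¬q) requires □q ∧ ¬q at every successor {e}.
    □q ∧ ¬q fails at e, so □(□q ∧ ¬q) is false at e.
      At e: □q is false, ¬q is true, so □q ∧ ¬q is false.
Satisfying worlds: {c, d, g, i}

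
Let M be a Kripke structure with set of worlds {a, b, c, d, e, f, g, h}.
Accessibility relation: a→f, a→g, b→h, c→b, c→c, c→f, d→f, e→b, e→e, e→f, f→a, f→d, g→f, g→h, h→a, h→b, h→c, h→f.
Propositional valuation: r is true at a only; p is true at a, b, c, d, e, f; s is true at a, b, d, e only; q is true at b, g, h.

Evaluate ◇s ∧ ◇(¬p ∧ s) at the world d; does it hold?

No

At d: ◇s is false, ◇(¬p ∧ s) is false, so ◇s ∧ ◇(¬p ∧ s) is false.
  At d: ◇s requires s at some successor in {f}.
    At f: s is false.
  So ◇s is false at d.
  At d: ◇(¬p ∧ s) requires ¬p ∧ s at some successor in {f}.
    At f: ¬p ∧ s is false.
  So ◇(¬p ∧ s) is false at d.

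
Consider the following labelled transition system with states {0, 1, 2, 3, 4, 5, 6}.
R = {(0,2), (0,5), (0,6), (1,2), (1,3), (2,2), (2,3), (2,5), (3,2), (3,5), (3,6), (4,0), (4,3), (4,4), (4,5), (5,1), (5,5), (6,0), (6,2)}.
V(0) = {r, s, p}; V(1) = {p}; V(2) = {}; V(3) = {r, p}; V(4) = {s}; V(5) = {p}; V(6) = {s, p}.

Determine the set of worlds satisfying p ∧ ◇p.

Recall that ◇ψ holds at a world iff ψ holds at some accessible world.
Let φ = p ∧ ◇p. Evaluate φ at each world:
  0 (successors {2, 5, 6}): φ is true.
  1 (successors {2, 3}): φ is true.
  2 (successors {2, 3, 5}): φ is false.
  3 (successors {2, 5, 6}): φ is true.
  4 (successors {0, 3, 4, 5}): φ is false.
  5 (successors {1, 5}): φ is true.
  6 (successors {0, 2}): φ is true.
For instance, at 5:
  At 5: p is true, ◇p is true, so p ∧ ◇p is true.
    At 5: ◇p requires p at some successor in {1, 5}.
      p holds at 1, so ◇p is true at 5.
Satisfying worlds: {0, 1, 3, 5, 6}

0, 1, 3, 5, 6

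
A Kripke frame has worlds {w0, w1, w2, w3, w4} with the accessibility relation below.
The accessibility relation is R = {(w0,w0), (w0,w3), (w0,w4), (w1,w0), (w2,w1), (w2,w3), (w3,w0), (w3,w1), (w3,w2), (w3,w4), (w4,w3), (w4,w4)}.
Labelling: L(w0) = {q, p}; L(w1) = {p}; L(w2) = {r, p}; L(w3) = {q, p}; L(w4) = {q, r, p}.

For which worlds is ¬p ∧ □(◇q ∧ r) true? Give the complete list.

Recall that □ψ holds at a world iff ψ holds at every accessible world, and ◇ψ holds iff ψ holds at some accessible world.
Let φ = ¬p ∧ □(◇q ∧ r). Evaluate φ at each world:
  w0 (successors {w0, w3, w4}): φ is false.
  w1 (successors {w0}): φ is false.
  w2 (successors {w1, w3}): φ is false.
  w3 (successors {w0, w1, w2, w4}): φ is false.
  w4 (successors {w3, w4}): φ is false.
For instance, at w0:
  At w0: ¬p is false, □(◇q ∧ r) is false, so ¬p ∧ □(◇q ∧ r) is false.
    At w0: □(◇q ∧ r) requires ◇q ∧ r at every successor {w0, w3, w4}.
      ◇q ∧ r fails at w0, so □(◇q ∧ r) is false at w0.
Satisfying worlds: none.

none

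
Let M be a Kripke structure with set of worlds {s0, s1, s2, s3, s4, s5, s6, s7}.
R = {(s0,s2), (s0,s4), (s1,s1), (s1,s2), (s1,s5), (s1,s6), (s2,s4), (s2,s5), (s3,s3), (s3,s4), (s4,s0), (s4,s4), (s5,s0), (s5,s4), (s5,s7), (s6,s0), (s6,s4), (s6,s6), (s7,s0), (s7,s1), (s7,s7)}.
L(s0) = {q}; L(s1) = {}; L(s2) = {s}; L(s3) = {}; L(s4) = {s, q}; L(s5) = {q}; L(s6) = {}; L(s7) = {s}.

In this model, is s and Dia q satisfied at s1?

No

At s1: s is false, Dia q is true, so s and Dia q is false.
  At s1: Dia q requires q at some successor in {s1, s2, s5, s6}.
    q holds at s5, so Dia q is true at s1.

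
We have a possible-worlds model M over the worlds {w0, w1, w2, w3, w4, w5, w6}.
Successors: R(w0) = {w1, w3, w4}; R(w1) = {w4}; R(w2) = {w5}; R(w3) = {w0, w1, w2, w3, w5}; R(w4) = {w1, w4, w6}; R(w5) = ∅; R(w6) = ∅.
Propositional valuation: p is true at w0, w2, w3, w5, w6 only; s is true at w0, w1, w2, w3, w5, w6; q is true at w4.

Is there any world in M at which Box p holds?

Yes

Let φ = Box p. Evaluate φ at each world:
  w0 (successors {w1, w3, w4}): φ is false.
  w1 (successors {w4}): φ is false.
  w2 (successors {w5}): φ is true.
  w3 (successors {w0, w1, w2, w3, w5}): φ is false.
  w4 (successors {w1, w4, w6}): φ is false.
  w5 (successors ∅): φ is true.
  w6 (successors ∅): φ is true.
Detail at w2 (witness):
  At w2: Box p requires p at every successor {w5}.
    At w5: p is true.
  So Box p is true at w2.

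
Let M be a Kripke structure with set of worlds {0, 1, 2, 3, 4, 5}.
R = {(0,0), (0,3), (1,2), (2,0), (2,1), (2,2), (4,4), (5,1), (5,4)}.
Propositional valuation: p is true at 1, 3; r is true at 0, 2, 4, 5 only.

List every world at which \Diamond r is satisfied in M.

0, 1, 2, 4, 5

Let φ = \Diamond r. Evaluate φ at each world:
  0 (successors {0, 3}): φ is true.
  1 (successors {2}): φ is true.
  2 (successors {0, 1, 2}): φ is true.
  3 (successors ∅): φ is false.
  4 (successors {4}): φ is true.
  5 (successors {1, 4}): φ is true.
For instance, at 4:
  At 4: \Diamond r requires r at some successor in {4}.
    r holds at 4, so \Diamond r is true at 4.
Satisfying worlds: {0, 1, 2, 4, 5}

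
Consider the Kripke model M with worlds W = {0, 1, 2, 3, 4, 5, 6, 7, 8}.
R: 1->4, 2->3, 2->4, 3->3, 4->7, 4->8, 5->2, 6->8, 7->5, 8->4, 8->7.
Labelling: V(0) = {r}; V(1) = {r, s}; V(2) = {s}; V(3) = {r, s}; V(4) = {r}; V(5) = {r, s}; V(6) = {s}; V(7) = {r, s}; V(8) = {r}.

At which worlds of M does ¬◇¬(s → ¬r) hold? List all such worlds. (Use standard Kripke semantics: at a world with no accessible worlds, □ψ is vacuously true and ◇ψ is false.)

0, 1, 5, 6

Recall that ◇ψ holds at a world iff ψ holds at some accessible world.
Let φ = ¬◇¬(s → ¬r). Evaluate φ at each world:
  0 (successors ∅): φ is true.
  1 (successors {4}): φ is true.
  2 (successors {3, 4}): φ is false.
  3 (successors {3}): φ is false.
  4 (successors {7, 8}): φ is false.
  5 (successors {2}): φ is true.
  6 (successors {8}): φ is true.
  7 (successors {5}): φ is false.
  8 (successors {4, 7}): φ is false.
For instance, at 3:
  At 3: ◇¬(s → ¬r) is true, so ¬◇¬(s → ¬r) is false.
    At 3: ◇¬(s → ¬r) requires ¬(s → ¬r) at some successor in {3}.
      ¬(s → ¬r) holds at 3, so ◇¬(s → ¬r) is true at 3.
Satisfying worlds: {0, 1, 5, 6}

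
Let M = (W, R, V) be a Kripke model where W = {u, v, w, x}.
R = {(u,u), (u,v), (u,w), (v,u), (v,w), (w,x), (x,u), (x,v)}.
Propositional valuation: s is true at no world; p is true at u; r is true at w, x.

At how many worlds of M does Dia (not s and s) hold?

0

Recall that Dia ψ holds at a world iff ψ holds at some accessible world.
Let φ = Dia (not s and s). Evaluate φ at each world:
  u (successors {u, v, w}): φ is false.
  v (successors {u, w}): φ is false.
  w (successors {x}): φ is false.
  x (successors {u, v}): φ is false.
For instance, at x:
  At x: Dia (not s and s) requires not s and s at some successor in {u, v}.
    At u: not s and s is false.
    At v: not s and s is false.
  So Dia (not s and s) is false at x.
Satisfying worlds: none.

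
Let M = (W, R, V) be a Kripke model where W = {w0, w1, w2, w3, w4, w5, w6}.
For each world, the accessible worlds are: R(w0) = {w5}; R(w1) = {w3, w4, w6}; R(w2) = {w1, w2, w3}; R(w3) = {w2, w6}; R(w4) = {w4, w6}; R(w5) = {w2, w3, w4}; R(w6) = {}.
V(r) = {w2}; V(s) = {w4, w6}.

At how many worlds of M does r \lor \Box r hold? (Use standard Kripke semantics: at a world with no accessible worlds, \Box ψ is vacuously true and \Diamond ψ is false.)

Let φ = r \lor \Box r. Evaluate φ at each world:
  w0 (successors {w5}): φ is false.
  w1 (successors {w3, w4, w6}): φ is false.
  w2 (successors {w1, w2, w3}): φ is true.
  w3 (successors {w2, w6}): φ is false.
  w4 (successors {w4, w6}): φ is false.
  w5 (successors {w2, w3, w4}): φ is false.
  w6 (successors ∅): φ is true.
For instance, at w4:
  At w4: r is false, \Box r is false, so r \lor \Box r is false.
    At w4: \Box r requires r at every successor {w4, w6}.
      r fails at w4, so \Box r is false at w4.
Satisfying worlds: {w2, w6}

2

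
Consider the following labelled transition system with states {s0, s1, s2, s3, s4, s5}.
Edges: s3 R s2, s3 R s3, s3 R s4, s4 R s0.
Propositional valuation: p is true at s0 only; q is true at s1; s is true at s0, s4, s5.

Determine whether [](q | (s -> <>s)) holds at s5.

Yes

Recall that []ψ holds at a world iff ψ holds at every accessible world, and <>ψ holds iff ψ holds at some accessible world.
At s5: no accessible worlds, so [](q | (s -> <>s)) holds vacuously.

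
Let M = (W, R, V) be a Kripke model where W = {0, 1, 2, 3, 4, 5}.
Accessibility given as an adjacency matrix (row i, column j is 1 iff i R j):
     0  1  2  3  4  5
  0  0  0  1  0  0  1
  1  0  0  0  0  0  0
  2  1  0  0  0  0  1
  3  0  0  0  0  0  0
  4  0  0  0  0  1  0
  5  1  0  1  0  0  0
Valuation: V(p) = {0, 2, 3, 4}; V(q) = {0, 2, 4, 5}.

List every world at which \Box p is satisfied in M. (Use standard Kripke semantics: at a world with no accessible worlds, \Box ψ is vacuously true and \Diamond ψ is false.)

1, 3, 4, 5

Let φ = \Box p. Evaluate φ at each world:
  0 (successors {2, 5}): φ is false.
  1 (successors ∅): φ is true.
  2 (successors {0, 5}): φ is false.
  3 (successors ∅): φ is true.
  4 (successors {4}): φ is true.
  5 (successors {0, 2}): φ is true.
For instance, at 4:
  At 4: \Box p requires p at every successor {4}.
    At 4: p is true.
  So \Box p is true at 4.
Satisfying worlds: {1, 3, 4, 5}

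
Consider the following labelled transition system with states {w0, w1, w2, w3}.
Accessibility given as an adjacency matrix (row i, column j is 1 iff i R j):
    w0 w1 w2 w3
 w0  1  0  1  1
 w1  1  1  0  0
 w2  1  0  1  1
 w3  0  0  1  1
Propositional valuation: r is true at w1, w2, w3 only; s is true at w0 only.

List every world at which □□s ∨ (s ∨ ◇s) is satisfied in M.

Let φ = □□s ∨ (s ∨ ◇s). Evaluate φ at each world:
  w0 (successors {w0, w2, w3}): φ is true.
  w1 (successors {w0, w1}): φ is true.
  w2 (successors {w0, w2, w3}): φ is true.
  w3 (successors {w2, w3}): φ is false.
For instance, at w2:
  At w2: □□s is false, s ∨ ◇s is true, so □□s ∨ (s ∨ ◇s) is true.
    At w2: □□s requires □s at every successor {w0, w2, w3}.
      □s fails at w0, so □□s is false at w2.
    At w2: s is false, ◇s is true, so s ∨ ◇s is true.
      At w2: ◇s requires s at some successor in {w0, w2, w3}.
        s holds at w0, so ◇s is true at w2.
Satisfying worlds: {w0, w1, w2}

w0, w1, w2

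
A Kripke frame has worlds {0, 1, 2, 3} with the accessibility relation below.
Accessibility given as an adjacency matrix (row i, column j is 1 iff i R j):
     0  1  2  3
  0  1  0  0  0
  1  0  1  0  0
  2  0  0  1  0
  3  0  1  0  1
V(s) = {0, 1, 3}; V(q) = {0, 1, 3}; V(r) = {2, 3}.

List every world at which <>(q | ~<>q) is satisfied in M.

0, 1, 2, 3

Recall that <>ψ holds at a world iff ψ holds at some accessible world.
Let φ = <>(q | ~<>q). Evaluate φ at each world:
  0 (successors {0}): φ is true.
  1 (successors {1}): φ is true.
  2 (successors {2}): φ is true.
  3 (successors {1, 3}): φ is true.
For instance, at 2:
  At 2: <>(q | ~<>q) requires q | ~<>q at some successor in {2}.
    q | ~<>q holds at 2, so <>(q | ~<>q) is true at 2.
      At 2: q is false, ~<>q is true, so q | ~<>q is true.
Satisfying worlds: {0, 1, 2, 3}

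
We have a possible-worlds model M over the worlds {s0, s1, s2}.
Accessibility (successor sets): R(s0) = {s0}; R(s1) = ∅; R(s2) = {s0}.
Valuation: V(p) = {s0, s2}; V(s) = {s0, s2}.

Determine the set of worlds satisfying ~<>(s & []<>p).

Let φ = ~<>(s & []<>p). Evaluate φ at each world:
  s0 (successors {s0}): φ is false.
  s1 (successors ∅): φ is true.
  s2 (successors {s0}): φ is false.
For instance, at s2:
  At s2: <>(s & []<>p) is true, so ~<>(s & []<>p) is false.
    At s2: <>(s & []<>p) requires s & []<>p at some successor in {s0}.
      s & []<>p holds at s0, so <>(s & []<>p) is true at s2.
Satisfying worlds: {s1}

s1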